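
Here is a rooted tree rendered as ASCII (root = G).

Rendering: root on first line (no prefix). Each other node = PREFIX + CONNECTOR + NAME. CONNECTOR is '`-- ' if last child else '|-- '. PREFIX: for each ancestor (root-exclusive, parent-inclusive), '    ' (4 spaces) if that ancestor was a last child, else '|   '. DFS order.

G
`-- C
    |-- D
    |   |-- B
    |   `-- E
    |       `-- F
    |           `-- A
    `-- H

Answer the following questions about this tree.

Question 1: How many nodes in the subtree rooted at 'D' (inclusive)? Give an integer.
Subtree rooted at D contains: A, B, D, E, F
Count = 5

Answer: 5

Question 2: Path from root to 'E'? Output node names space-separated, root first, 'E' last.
Answer: G C D E

Derivation:
Walk down from root: G -> C -> D -> E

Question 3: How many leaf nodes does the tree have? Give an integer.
Answer: 3

Derivation:
Leaves (nodes with no children): A, B, H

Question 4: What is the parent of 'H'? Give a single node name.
Answer: C

Derivation:
Scan adjacency: H appears as child of C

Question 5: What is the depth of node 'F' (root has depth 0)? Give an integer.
Path from root to F: G -> C -> D -> E -> F
Depth = number of edges = 4

Answer: 4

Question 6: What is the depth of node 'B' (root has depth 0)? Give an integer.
Answer: 3

Derivation:
Path from root to B: G -> C -> D -> B
Depth = number of edges = 3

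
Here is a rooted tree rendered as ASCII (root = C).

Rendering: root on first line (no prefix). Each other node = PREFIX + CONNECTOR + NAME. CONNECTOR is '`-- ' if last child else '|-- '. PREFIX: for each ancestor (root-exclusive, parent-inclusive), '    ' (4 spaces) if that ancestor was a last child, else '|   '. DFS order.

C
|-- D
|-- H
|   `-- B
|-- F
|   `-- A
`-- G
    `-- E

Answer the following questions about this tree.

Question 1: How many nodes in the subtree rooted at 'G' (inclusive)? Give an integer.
Subtree rooted at G contains: E, G
Count = 2

Answer: 2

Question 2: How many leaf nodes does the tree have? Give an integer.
Answer: 4

Derivation:
Leaves (nodes with no children): A, B, D, E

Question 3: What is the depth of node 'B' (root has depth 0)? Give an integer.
Answer: 2

Derivation:
Path from root to B: C -> H -> B
Depth = number of edges = 2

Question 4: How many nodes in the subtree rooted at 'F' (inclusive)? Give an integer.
Subtree rooted at F contains: A, F
Count = 2

Answer: 2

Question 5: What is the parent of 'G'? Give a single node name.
Answer: C

Derivation:
Scan adjacency: G appears as child of C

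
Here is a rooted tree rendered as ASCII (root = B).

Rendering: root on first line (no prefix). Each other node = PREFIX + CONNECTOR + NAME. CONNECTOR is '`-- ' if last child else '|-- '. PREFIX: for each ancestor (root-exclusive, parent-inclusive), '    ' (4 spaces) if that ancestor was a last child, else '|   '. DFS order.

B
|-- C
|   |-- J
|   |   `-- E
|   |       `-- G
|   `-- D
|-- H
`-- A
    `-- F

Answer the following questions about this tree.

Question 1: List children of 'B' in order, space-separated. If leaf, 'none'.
Node B's children (from adjacency): C, H, A

Answer: C H A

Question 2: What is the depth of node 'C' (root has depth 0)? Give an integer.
Answer: 1

Derivation:
Path from root to C: B -> C
Depth = number of edges = 1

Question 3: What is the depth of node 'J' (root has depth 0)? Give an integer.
Answer: 2

Derivation:
Path from root to J: B -> C -> J
Depth = number of edges = 2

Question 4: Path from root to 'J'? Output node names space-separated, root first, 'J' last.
Walk down from root: B -> C -> J

Answer: B C J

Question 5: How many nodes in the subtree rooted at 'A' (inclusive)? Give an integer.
Subtree rooted at A contains: A, F
Count = 2

Answer: 2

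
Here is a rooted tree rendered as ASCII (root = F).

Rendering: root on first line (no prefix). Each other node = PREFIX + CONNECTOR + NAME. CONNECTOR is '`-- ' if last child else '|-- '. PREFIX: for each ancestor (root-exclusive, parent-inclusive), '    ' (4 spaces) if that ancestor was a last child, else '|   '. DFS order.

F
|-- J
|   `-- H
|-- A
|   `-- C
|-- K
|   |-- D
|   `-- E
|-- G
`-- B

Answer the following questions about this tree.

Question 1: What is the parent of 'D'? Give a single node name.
Scan adjacency: D appears as child of K

Answer: K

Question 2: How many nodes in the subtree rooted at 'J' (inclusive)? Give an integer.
Subtree rooted at J contains: H, J
Count = 2

Answer: 2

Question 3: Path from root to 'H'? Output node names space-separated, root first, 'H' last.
Walk down from root: F -> J -> H

Answer: F J H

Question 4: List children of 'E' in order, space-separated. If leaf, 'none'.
Node E's children (from adjacency): (leaf)

Answer: none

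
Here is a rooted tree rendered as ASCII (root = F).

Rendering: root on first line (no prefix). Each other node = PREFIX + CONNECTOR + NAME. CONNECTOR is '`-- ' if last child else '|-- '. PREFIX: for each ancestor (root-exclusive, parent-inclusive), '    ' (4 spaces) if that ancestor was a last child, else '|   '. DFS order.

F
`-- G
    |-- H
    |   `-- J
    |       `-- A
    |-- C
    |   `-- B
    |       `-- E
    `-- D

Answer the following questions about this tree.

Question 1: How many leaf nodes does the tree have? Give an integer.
Leaves (nodes with no children): A, D, E

Answer: 3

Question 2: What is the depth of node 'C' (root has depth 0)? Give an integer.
Answer: 2

Derivation:
Path from root to C: F -> G -> C
Depth = number of edges = 2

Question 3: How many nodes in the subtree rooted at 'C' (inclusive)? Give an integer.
Answer: 3

Derivation:
Subtree rooted at C contains: B, C, E
Count = 3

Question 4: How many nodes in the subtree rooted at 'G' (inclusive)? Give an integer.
Subtree rooted at G contains: A, B, C, D, E, G, H, J
Count = 8

Answer: 8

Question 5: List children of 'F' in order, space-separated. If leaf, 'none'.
Answer: G

Derivation:
Node F's children (from adjacency): G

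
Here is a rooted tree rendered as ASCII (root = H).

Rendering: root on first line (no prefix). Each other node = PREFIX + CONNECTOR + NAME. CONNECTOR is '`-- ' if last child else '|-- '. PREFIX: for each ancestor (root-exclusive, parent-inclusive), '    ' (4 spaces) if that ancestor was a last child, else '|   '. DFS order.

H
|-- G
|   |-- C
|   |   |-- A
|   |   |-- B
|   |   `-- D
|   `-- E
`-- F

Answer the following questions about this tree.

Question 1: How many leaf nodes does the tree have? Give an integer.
Leaves (nodes with no children): A, B, D, E, F

Answer: 5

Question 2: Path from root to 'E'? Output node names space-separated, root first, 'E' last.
Walk down from root: H -> G -> E

Answer: H G E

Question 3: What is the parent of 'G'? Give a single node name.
Answer: H

Derivation:
Scan adjacency: G appears as child of H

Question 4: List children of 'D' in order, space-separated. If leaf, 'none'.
Answer: none

Derivation:
Node D's children (from adjacency): (leaf)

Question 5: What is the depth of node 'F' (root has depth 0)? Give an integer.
Path from root to F: H -> F
Depth = number of edges = 1

Answer: 1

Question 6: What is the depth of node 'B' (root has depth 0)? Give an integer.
Answer: 3

Derivation:
Path from root to B: H -> G -> C -> B
Depth = number of edges = 3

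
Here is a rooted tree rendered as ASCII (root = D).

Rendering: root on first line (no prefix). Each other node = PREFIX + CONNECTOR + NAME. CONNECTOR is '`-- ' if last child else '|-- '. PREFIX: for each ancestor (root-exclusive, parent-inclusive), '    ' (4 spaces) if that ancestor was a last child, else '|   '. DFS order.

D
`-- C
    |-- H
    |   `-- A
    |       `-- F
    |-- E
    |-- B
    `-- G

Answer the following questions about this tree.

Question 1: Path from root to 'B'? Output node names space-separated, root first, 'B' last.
Answer: D C B

Derivation:
Walk down from root: D -> C -> B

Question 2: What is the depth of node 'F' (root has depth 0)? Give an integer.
Path from root to F: D -> C -> H -> A -> F
Depth = number of edges = 4

Answer: 4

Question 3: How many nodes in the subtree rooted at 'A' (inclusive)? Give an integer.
Answer: 2

Derivation:
Subtree rooted at A contains: A, F
Count = 2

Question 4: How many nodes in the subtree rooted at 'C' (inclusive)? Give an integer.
Subtree rooted at C contains: A, B, C, E, F, G, H
Count = 7

Answer: 7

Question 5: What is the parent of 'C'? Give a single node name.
Scan adjacency: C appears as child of D

Answer: D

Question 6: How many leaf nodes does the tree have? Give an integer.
Answer: 4

Derivation:
Leaves (nodes with no children): B, E, F, G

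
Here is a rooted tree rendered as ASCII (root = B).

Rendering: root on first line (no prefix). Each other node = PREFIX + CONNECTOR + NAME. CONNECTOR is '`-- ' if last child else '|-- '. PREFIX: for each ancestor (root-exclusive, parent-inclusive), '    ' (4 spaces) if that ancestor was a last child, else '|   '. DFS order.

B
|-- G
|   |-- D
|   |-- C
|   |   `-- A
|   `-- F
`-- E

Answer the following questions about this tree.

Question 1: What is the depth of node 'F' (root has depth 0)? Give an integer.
Answer: 2

Derivation:
Path from root to F: B -> G -> F
Depth = number of edges = 2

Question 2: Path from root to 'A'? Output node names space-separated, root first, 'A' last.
Walk down from root: B -> G -> C -> A

Answer: B G C A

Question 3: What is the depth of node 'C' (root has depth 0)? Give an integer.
Answer: 2

Derivation:
Path from root to C: B -> G -> C
Depth = number of edges = 2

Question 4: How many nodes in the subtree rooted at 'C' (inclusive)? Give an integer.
Subtree rooted at C contains: A, C
Count = 2

Answer: 2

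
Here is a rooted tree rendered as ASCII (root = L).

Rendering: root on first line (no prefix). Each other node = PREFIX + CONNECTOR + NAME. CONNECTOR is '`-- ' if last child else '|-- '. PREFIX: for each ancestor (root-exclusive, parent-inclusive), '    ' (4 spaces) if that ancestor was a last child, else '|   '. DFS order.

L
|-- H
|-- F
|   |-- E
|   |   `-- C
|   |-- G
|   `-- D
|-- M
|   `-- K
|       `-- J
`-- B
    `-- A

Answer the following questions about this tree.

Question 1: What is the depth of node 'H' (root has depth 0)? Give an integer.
Path from root to H: L -> H
Depth = number of edges = 1

Answer: 1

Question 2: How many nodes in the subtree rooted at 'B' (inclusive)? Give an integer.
Subtree rooted at B contains: A, B
Count = 2

Answer: 2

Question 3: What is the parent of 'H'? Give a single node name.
Scan adjacency: H appears as child of L

Answer: L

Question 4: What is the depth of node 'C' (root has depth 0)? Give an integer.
Answer: 3

Derivation:
Path from root to C: L -> F -> E -> C
Depth = number of edges = 3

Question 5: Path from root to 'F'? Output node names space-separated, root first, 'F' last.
Answer: L F

Derivation:
Walk down from root: L -> F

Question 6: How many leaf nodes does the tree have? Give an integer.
Leaves (nodes with no children): A, C, D, G, H, J

Answer: 6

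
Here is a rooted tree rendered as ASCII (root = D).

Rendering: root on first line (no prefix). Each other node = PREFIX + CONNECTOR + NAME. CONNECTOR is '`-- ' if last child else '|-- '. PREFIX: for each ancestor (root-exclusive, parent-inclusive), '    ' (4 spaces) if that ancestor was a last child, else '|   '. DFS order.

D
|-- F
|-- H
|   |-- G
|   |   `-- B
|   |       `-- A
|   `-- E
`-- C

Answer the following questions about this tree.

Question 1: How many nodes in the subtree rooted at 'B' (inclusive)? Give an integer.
Subtree rooted at B contains: A, B
Count = 2

Answer: 2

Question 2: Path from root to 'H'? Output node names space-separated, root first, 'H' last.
Walk down from root: D -> H

Answer: D H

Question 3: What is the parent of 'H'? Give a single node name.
Answer: D

Derivation:
Scan adjacency: H appears as child of D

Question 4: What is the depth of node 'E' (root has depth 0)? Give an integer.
Path from root to E: D -> H -> E
Depth = number of edges = 2

Answer: 2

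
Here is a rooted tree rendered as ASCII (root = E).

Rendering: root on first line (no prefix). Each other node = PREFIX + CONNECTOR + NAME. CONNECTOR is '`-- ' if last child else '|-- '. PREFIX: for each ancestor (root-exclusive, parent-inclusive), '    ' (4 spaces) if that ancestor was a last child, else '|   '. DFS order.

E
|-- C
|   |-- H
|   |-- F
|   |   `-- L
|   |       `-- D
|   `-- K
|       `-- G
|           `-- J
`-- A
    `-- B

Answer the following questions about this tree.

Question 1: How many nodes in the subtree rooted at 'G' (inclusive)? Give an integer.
Subtree rooted at G contains: G, J
Count = 2

Answer: 2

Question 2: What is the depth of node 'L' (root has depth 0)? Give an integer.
Path from root to L: E -> C -> F -> L
Depth = number of edges = 3

Answer: 3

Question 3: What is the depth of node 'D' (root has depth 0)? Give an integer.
Answer: 4

Derivation:
Path from root to D: E -> C -> F -> L -> D
Depth = number of edges = 4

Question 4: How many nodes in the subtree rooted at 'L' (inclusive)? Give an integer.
Answer: 2

Derivation:
Subtree rooted at L contains: D, L
Count = 2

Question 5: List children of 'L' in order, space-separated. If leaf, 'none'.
Node L's children (from adjacency): D

Answer: D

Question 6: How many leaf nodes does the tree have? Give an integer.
Answer: 4

Derivation:
Leaves (nodes with no children): B, D, H, J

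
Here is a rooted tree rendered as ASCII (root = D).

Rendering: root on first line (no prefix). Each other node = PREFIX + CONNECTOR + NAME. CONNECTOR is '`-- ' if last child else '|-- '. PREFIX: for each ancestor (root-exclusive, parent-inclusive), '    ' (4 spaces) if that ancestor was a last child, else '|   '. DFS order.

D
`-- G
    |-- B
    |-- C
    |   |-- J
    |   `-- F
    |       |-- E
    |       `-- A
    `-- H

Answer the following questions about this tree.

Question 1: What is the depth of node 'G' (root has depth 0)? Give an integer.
Answer: 1

Derivation:
Path from root to G: D -> G
Depth = number of edges = 1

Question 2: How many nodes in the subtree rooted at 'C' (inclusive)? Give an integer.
Subtree rooted at C contains: A, C, E, F, J
Count = 5

Answer: 5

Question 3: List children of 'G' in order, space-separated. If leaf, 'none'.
Answer: B C H

Derivation:
Node G's children (from adjacency): B, C, H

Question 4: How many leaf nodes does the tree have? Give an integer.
Answer: 5

Derivation:
Leaves (nodes with no children): A, B, E, H, J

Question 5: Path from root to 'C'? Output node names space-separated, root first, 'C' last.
Walk down from root: D -> G -> C

Answer: D G C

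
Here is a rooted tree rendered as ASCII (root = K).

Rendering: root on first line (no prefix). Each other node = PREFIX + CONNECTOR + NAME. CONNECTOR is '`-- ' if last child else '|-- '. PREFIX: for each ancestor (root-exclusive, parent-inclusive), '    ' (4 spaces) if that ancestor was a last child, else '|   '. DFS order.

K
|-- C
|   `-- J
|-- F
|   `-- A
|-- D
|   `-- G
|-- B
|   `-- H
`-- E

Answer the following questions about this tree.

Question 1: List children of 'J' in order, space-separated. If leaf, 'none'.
Node J's children (from adjacency): (leaf)

Answer: none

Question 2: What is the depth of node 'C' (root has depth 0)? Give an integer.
Answer: 1

Derivation:
Path from root to C: K -> C
Depth = number of edges = 1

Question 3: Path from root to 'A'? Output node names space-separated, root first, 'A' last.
Walk down from root: K -> F -> A

Answer: K F A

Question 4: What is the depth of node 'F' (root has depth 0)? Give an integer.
Path from root to F: K -> F
Depth = number of edges = 1

Answer: 1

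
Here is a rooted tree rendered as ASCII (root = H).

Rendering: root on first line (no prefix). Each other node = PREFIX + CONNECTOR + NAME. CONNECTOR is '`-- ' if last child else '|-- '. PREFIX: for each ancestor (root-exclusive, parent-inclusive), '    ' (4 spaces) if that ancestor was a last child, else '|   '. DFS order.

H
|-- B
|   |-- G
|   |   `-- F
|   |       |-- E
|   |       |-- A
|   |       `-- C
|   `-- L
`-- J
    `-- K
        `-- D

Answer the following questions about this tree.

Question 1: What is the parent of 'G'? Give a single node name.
Scan adjacency: G appears as child of B

Answer: B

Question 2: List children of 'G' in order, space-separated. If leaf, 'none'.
Node G's children (from adjacency): F

Answer: F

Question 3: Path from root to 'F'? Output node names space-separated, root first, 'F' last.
Answer: H B G F

Derivation:
Walk down from root: H -> B -> G -> F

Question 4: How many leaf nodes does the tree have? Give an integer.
Answer: 5

Derivation:
Leaves (nodes with no children): A, C, D, E, L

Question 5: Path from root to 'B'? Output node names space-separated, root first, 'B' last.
Answer: H B

Derivation:
Walk down from root: H -> B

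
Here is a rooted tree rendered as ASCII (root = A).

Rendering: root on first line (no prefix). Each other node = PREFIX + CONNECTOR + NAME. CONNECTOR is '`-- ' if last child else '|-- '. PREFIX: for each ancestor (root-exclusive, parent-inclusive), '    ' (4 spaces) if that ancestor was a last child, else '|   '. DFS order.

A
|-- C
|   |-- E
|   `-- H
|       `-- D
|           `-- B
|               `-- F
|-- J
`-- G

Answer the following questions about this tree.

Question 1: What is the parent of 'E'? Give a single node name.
Answer: C

Derivation:
Scan adjacency: E appears as child of C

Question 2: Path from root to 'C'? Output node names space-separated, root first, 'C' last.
Walk down from root: A -> C

Answer: A C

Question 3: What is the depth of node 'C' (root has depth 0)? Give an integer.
Answer: 1

Derivation:
Path from root to C: A -> C
Depth = number of edges = 1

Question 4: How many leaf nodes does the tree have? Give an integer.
Answer: 4

Derivation:
Leaves (nodes with no children): E, F, G, J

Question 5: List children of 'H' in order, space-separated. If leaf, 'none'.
Node H's children (from adjacency): D

Answer: D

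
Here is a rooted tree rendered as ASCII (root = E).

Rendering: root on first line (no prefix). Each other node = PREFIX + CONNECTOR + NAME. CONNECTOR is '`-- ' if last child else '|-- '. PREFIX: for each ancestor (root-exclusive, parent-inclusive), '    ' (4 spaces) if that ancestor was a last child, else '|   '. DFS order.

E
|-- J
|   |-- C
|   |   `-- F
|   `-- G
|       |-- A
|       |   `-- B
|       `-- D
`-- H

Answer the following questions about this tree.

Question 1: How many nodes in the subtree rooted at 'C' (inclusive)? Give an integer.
Answer: 2

Derivation:
Subtree rooted at C contains: C, F
Count = 2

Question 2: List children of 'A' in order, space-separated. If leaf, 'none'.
Answer: B

Derivation:
Node A's children (from adjacency): B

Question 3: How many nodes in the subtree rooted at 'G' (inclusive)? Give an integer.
Subtree rooted at G contains: A, B, D, G
Count = 4

Answer: 4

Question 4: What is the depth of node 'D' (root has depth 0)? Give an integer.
Answer: 3

Derivation:
Path from root to D: E -> J -> G -> D
Depth = number of edges = 3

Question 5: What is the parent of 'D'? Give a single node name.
Scan adjacency: D appears as child of G

Answer: G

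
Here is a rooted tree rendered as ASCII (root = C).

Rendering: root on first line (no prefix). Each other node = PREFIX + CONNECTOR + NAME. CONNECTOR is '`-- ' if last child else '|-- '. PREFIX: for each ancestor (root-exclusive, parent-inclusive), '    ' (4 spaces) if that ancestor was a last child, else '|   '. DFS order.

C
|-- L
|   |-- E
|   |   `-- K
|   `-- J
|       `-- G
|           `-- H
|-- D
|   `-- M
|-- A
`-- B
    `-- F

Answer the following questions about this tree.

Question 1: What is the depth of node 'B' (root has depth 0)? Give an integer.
Answer: 1

Derivation:
Path from root to B: C -> B
Depth = number of edges = 1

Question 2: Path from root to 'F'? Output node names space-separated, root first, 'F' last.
Walk down from root: C -> B -> F

Answer: C B F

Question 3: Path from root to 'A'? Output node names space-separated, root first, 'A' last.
Walk down from root: C -> A

Answer: C A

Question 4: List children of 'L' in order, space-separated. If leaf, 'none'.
Answer: E J

Derivation:
Node L's children (from adjacency): E, J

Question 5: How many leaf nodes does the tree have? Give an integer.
Leaves (nodes with no children): A, F, H, K, M

Answer: 5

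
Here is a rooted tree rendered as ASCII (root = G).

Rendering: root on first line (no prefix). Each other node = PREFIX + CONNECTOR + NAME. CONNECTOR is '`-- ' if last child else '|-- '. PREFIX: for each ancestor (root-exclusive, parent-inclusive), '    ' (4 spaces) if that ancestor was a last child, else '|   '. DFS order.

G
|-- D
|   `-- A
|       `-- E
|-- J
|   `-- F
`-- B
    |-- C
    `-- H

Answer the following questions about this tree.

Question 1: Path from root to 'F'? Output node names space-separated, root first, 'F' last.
Answer: G J F

Derivation:
Walk down from root: G -> J -> F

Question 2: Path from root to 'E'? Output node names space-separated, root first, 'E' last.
Answer: G D A E

Derivation:
Walk down from root: G -> D -> A -> E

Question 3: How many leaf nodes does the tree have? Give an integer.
Leaves (nodes with no children): C, E, F, H

Answer: 4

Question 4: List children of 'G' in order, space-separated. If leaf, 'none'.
Node G's children (from adjacency): D, J, B

Answer: D J B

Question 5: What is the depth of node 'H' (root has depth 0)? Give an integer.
Answer: 2

Derivation:
Path from root to H: G -> B -> H
Depth = number of edges = 2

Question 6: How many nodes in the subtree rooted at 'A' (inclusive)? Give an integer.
Subtree rooted at A contains: A, E
Count = 2

Answer: 2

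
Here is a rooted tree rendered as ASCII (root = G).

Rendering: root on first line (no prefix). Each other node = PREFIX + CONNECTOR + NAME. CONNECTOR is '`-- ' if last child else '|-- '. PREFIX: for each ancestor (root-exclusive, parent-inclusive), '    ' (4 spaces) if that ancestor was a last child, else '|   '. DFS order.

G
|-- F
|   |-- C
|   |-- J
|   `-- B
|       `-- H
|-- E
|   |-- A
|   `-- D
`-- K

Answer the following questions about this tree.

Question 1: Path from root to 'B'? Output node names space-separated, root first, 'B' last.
Walk down from root: G -> F -> B

Answer: G F B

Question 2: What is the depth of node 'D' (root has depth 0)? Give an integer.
Answer: 2

Derivation:
Path from root to D: G -> E -> D
Depth = number of edges = 2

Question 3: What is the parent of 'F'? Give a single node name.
Answer: G

Derivation:
Scan adjacency: F appears as child of G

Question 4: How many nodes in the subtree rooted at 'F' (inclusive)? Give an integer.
Subtree rooted at F contains: B, C, F, H, J
Count = 5

Answer: 5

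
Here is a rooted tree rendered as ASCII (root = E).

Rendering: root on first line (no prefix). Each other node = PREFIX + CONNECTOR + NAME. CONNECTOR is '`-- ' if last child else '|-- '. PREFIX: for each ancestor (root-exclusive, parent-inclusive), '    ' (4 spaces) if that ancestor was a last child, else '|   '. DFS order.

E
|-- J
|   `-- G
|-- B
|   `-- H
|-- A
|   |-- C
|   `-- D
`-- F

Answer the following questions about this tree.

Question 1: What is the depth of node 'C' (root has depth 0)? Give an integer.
Answer: 2

Derivation:
Path from root to C: E -> A -> C
Depth = number of edges = 2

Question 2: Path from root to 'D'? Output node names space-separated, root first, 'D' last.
Walk down from root: E -> A -> D

Answer: E A D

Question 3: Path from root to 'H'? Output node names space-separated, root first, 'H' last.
Walk down from root: E -> B -> H

Answer: E B H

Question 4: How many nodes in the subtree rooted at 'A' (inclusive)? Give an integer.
Subtree rooted at A contains: A, C, D
Count = 3

Answer: 3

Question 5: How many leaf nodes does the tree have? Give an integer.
Answer: 5

Derivation:
Leaves (nodes with no children): C, D, F, G, H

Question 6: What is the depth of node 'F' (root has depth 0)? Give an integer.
Path from root to F: E -> F
Depth = number of edges = 1

Answer: 1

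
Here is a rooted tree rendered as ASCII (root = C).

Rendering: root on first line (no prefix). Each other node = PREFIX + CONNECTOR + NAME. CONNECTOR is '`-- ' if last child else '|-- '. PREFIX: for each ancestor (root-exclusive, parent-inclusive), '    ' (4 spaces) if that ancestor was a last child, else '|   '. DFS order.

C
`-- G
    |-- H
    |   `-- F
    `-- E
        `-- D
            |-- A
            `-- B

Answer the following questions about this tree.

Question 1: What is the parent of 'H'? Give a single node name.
Answer: G

Derivation:
Scan adjacency: H appears as child of G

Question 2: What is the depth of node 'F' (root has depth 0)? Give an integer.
Path from root to F: C -> G -> H -> F
Depth = number of edges = 3

Answer: 3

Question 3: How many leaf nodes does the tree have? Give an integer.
Leaves (nodes with no children): A, B, F

Answer: 3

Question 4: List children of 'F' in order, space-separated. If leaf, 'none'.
Answer: none

Derivation:
Node F's children (from adjacency): (leaf)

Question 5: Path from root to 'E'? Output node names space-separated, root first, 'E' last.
Walk down from root: C -> G -> E

Answer: C G E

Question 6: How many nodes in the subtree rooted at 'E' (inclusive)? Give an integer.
Subtree rooted at E contains: A, B, D, E
Count = 4

Answer: 4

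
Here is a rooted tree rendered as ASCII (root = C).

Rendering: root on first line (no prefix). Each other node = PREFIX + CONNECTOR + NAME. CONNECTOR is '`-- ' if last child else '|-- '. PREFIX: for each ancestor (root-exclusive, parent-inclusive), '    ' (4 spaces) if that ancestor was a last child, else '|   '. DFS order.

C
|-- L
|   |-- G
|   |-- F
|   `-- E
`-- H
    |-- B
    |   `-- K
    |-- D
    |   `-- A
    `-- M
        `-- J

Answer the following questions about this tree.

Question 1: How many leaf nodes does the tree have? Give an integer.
Answer: 6

Derivation:
Leaves (nodes with no children): A, E, F, G, J, K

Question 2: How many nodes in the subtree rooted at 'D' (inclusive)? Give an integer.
Subtree rooted at D contains: A, D
Count = 2

Answer: 2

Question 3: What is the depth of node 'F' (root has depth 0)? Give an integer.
Answer: 2

Derivation:
Path from root to F: C -> L -> F
Depth = number of edges = 2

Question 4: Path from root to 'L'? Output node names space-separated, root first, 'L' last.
Walk down from root: C -> L

Answer: C L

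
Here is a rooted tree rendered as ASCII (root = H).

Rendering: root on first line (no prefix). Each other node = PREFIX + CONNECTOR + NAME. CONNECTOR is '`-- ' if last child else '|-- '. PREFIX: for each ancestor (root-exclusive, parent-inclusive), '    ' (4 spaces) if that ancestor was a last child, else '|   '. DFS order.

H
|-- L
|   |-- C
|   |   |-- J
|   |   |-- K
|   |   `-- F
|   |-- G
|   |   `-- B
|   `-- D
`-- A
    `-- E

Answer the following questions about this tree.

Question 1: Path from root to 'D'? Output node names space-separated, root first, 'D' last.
Answer: H L D

Derivation:
Walk down from root: H -> L -> D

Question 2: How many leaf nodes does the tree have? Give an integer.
Answer: 6

Derivation:
Leaves (nodes with no children): B, D, E, F, J, K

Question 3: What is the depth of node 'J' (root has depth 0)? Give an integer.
Path from root to J: H -> L -> C -> J
Depth = number of edges = 3

Answer: 3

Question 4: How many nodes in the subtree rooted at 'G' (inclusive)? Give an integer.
Answer: 2

Derivation:
Subtree rooted at G contains: B, G
Count = 2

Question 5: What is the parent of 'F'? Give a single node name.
Scan adjacency: F appears as child of C

Answer: C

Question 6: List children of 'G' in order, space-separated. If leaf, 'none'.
Node G's children (from adjacency): B

Answer: B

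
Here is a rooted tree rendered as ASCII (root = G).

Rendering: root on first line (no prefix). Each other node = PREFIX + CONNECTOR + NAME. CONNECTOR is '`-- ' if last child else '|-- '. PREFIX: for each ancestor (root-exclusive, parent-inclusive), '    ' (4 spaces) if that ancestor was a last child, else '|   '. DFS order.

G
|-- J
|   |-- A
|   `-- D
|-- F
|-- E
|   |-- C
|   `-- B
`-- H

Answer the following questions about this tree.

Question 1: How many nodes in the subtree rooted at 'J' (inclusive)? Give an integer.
Subtree rooted at J contains: A, D, J
Count = 3

Answer: 3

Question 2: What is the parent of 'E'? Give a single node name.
Answer: G

Derivation:
Scan adjacency: E appears as child of G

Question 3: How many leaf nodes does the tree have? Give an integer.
Leaves (nodes with no children): A, B, C, D, F, H

Answer: 6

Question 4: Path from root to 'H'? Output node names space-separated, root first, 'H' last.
Answer: G H

Derivation:
Walk down from root: G -> H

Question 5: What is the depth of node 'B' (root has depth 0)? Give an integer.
Answer: 2

Derivation:
Path from root to B: G -> E -> B
Depth = number of edges = 2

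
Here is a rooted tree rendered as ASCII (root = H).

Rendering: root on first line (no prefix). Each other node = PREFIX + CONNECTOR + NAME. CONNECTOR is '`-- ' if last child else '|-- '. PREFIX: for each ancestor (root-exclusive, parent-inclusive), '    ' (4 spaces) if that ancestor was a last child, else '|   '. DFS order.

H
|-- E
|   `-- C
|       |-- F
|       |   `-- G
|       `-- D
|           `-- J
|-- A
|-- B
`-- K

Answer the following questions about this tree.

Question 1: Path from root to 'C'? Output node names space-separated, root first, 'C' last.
Walk down from root: H -> E -> C

Answer: H E C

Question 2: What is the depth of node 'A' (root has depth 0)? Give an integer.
Answer: 1

Derivation:
Path from root to A: H -> A
Depth = number of edges = 1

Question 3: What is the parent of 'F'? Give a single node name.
Scan adjacency: F appears as child of C

Answer: C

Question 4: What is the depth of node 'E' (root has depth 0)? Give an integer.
Answer: 1

Derivation:
Path from root to E: H -> E
Depth = number of edges = 1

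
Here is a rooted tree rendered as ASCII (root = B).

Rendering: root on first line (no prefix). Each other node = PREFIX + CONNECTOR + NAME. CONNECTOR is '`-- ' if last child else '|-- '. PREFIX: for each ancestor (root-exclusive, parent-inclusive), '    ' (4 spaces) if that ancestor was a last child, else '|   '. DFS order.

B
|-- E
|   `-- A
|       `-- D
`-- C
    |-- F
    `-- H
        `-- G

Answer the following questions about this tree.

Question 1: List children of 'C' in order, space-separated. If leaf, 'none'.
Answer: F H

Derivation:
Node C's children (from adjacency): F, H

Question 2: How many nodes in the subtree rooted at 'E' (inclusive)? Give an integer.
Answer: 3

Derivation:
Subtree rooted at E contains: A, D, E
Count = 3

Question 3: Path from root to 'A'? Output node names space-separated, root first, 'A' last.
Walk down from root: B -> E -> A

Answer: B E A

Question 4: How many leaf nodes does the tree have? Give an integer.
Answer: 3

Derivation:
Leaves (nodes with no children): D, F, G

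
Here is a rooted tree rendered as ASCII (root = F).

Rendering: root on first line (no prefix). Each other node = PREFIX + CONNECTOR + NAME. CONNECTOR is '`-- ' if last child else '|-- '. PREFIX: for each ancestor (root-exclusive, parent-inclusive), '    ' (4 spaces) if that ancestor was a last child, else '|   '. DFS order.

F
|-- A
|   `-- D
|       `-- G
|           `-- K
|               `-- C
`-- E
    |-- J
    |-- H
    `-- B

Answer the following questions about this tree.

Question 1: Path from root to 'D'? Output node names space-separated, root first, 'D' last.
Answer: F A D

Derivation:
Walk down from root: F -> A -> D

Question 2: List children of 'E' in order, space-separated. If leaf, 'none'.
Node E's children (from adjacency): J, H, B

Answer: J H B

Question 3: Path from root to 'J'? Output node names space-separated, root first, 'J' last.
Answer: F E J

Derivation:
Walk down from root: F -> E -> J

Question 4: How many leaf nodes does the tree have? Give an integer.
Leaves (nodes with no children): B, C, H, J

Answer: 4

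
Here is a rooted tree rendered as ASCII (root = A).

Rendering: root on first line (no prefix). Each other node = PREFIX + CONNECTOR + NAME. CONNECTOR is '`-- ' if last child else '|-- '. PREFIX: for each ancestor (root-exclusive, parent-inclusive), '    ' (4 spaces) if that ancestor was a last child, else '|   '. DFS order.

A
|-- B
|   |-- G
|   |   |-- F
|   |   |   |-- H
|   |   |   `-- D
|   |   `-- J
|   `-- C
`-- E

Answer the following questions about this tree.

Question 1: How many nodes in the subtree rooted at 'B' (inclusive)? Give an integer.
Subtree rooted at B contains: B, C, D, F, G, H, J
Count = 7

Answer: 7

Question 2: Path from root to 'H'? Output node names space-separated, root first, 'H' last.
Answer: A B G F H

Derivation:
Walk down from root: A -> B -> G -> F -> H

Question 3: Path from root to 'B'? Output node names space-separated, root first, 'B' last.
Answer: A B

Derivation:
Walk down from root: A -> B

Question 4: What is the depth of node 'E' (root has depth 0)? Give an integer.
Path from root to E: A -> E
Depth = number of edges = 1

Answer: 1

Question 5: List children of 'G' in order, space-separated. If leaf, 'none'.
Node G's children (from adjacency): F, J

Answer: F J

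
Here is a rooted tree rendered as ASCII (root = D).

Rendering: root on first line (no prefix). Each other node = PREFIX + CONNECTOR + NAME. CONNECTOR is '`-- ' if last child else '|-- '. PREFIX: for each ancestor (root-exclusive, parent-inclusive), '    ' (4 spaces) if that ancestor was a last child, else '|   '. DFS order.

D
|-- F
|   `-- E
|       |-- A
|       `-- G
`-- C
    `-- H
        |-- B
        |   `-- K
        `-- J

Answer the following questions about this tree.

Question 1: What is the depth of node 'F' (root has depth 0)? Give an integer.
Answer: 1

Derivation:
Path from root to F: D -> F
Depth = number of edges = 1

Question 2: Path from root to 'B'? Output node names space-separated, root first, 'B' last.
Answer: D C H B

Derivation:
Walk down from root: D -> C -> H -> B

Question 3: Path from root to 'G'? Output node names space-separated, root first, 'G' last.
Walk down from root: D -> F -> E -> G

Answer: D F E G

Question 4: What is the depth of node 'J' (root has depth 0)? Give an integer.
Path from root to J: D -> C -> H -> J
Depth = number of edges = 3

Answer: 3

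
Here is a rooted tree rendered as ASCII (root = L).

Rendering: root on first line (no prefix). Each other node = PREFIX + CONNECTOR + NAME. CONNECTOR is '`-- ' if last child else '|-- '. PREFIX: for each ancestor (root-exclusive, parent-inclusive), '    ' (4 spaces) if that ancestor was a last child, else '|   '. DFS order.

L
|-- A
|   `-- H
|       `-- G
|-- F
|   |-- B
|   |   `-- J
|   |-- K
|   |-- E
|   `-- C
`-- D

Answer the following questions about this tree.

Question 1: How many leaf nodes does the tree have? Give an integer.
Answer: 6

Derivation:
Leaves (nodes with no children): C, D, E, G, J, K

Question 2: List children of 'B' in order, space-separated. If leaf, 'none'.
Answer: J

Derivation:
Node B's children (from adjacency): J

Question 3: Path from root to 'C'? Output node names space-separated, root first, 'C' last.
Answer: L F C

Derivation:
Walk down from root: L -> F -> C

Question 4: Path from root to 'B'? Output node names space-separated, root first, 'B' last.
Walk down from root: L -> F -> B

Answer: L F B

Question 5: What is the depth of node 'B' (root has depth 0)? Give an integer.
Answer: 2

Derivation:
Path from root to B: L -> F -> B
Depth = number of edges = 2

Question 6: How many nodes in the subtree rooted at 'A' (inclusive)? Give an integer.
Answer: 3

Derivation:
Subtree rooted at A contains: A, G, H
Count = 3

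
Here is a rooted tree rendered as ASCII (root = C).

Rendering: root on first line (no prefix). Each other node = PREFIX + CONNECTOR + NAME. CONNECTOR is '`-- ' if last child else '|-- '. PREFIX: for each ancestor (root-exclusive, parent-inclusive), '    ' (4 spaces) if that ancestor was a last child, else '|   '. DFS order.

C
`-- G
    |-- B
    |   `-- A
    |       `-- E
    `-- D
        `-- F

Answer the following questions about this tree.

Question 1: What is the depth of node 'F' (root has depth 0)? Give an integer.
Path from root to F: C -> G -> D -> F
Depth = number of edges = 3

Answer: 3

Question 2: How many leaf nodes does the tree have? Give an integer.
Answer: 2

Derivation:
Leaves (nodes with no children): E, F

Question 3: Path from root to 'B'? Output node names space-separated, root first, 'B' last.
Walk down from root: C -> G -> B

Answer: C G B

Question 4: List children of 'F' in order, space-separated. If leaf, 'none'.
Node F's children (from adjacency): (leaf)

Answer: none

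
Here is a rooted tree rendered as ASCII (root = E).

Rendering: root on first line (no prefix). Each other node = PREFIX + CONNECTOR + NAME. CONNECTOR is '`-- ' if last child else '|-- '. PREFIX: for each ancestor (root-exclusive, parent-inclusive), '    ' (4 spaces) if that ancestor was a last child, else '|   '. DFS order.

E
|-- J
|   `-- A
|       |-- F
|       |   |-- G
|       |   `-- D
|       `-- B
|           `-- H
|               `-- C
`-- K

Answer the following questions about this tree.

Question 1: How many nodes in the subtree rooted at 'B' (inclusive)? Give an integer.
Subtree rooted at B contains: B, C, H
Count = 3

Answer: 3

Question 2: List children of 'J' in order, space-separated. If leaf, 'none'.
Node J's children (from adjacency): A

Answer: A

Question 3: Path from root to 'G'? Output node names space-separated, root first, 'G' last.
Answer: E J A F G

Derivation:
Walk down from root: E -> J -> A -> F -> G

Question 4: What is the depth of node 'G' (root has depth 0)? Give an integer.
Path from root to G: E -> J -> A -> F -> G
Depth = number of edges = 4

Answer: 4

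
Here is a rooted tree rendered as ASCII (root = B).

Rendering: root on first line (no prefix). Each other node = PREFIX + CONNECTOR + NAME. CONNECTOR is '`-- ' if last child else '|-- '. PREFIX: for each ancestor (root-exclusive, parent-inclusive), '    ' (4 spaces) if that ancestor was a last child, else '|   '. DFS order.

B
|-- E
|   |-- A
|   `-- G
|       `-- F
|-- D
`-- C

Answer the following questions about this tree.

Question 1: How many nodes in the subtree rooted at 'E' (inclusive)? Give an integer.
Answer: 4

Derivation:
Subtree rooted at E contains: A, E, F, G
Count = 4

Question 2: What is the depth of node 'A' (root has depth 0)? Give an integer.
Path from root to A: B -> E -> A
Depth = number of edges = 2

Answer: 2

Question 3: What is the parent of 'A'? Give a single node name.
Answer: E

Derivation:
Scan adjacency: A appears as child of E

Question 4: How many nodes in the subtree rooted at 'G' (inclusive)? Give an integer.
Answer: 2

Derivation:
Subtree rooted at G contains: F, G
Count = 2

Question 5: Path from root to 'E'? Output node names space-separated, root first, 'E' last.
Walk down from root: B -> E

Answer: B E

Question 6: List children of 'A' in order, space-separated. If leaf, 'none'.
Answer: none

Derivation:
Node A's children (from adjacency): (leaf)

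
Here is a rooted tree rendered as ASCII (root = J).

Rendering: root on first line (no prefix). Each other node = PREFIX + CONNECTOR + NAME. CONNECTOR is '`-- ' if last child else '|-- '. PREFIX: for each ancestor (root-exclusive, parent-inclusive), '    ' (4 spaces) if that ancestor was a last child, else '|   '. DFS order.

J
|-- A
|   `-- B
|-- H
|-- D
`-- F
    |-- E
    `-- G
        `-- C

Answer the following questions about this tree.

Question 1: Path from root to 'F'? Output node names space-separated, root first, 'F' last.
Answer: J F

Derivation:
Walk down from root: J -> F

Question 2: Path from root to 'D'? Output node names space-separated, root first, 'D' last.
Answer: J D

Derivation:
Walk down from root: J -> D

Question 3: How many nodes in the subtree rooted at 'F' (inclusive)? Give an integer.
Subtree rooted at F contains: C, E, F, G
Count = 4

Answer: 4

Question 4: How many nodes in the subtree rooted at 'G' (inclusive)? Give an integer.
Answer: 2

Derivation:
Subtree rooted at G contains: C, G
Count = 2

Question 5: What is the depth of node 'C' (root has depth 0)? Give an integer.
Answer: 3

Derivation:
Path from root to C: J -> F -> G -> C
Depth = number of edges = 3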